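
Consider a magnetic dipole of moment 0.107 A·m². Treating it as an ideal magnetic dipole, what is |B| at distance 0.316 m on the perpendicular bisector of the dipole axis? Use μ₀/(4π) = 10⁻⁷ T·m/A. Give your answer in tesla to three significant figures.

In the equatorial plane B = (μ₀/4π)·m/r³ (half the axial value).
B = (10⁻⁷)·(0.107) / (0.316)³ = 3.391×10⁻⁷ T.

B ≈ 3.39×10⁻⁷ T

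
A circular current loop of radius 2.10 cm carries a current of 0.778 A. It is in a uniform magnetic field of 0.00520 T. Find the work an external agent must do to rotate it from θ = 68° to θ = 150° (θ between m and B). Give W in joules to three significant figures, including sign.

W ≈ 6.95×10⁻⁶ J

Magnetic moment m = IA = Iπa² = (0.778)·π·(0.0210)² = 0.001078 A·m².
W_ext = ΔU = −mB cosθ₂ + mB cosθ₁ = mB(cosθ₁ − cosθ₂).
W = (0.001078)(0.00520)·(cos68° − cos150°) = (5.606×10⁻⁶)·(+1.2406) = 6.954×10⁻⁶ J.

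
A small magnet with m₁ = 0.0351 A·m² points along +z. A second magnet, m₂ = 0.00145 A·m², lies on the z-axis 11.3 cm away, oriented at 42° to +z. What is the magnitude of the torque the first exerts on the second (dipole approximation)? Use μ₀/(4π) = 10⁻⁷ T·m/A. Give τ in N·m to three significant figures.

τ ≈ 4.72×10⁻⁹ N·m

Dipole B is on the axis of dipole A, so B₁ there is axial: B₁ = (μ₀/4π)·2m₁/r³ along +z.
B₁ = 2(10⁻⁷)(0.0351)/(0.113)³ = 4.865×10⁻⁶ T.
τ = m₂ B₁ sinθ.
τ = (0.00145)(4.865×10⁻⁶)·sin42° = 4.720×10⁻⁹ N·m.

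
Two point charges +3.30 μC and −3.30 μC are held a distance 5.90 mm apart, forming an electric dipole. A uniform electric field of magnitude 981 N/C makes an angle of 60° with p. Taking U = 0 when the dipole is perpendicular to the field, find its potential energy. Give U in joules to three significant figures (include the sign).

Dipole moment p = qd = (3.30×10⁻⁶ C)(0.00590 m) = 1.947×10⁻⁸ C·m.
U = −p·E = −pE cosθ.
U = −(1.947×10⁻⁸)(981)·cos60° = -9.550×10⁻⁶ J.

U ≈ -9.55×10⁻⁶ J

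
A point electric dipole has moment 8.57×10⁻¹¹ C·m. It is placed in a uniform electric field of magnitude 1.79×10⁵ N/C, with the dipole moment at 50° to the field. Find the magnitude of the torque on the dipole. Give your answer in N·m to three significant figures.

τ ≈ 1.18×10⁻⁵ N·m

Torque on an electric dipole: τ = pE sinθ.
τ = (8.57×10⁻¹¹)(1.79×10⁵)·sin50° = 1.175×10⁻⁵ N·m.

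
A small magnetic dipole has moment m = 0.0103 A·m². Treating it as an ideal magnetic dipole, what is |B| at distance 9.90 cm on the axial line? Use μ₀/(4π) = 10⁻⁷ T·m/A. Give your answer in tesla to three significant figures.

B ≈ 2.12×10⁻⁶ T

On axis B = (μ₀/4π)·2m/r³.
B = 2·(10⁻⁷)·(0.0103) / (0.0990)³ = 2.123×10⁻⁶ T.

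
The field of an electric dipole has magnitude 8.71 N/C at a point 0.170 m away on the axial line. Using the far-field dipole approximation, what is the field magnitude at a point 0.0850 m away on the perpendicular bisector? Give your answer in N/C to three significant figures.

E ≈ 34.8 N/C

Dipole fields scale as 1/r³ in the far field.
The axial field is twice the equatorial field at the same r, so the geometry factor is 1/2.
E₂ = E₁ · (1/2) · (r₁/r₂)³ = 8.71 · 0.5 · (0.170/0.0850)³.
(r₁/r₂)³ = (2)³ = 8.
E₂ ≈ 34.84 N/C.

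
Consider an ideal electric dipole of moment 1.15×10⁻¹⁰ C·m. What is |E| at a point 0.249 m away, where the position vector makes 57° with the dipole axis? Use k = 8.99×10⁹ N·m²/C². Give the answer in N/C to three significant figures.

At angle θ the dipole field magnitude is E = (kp/r³)·√(1 + 3cos²θ).
kp/r³ = (8.99×10⁹)(1.15×10⁻¹⁰) / (0.249)³ = 66.97 N/C.
√(1 + 3cos²57°) = √(1 + 3·0.2966) = √1.8899 ≈ 1.3747.
E ≈ 66.97 × 1.375 = 92.06 N/C.

E ≈ 92.1 N/C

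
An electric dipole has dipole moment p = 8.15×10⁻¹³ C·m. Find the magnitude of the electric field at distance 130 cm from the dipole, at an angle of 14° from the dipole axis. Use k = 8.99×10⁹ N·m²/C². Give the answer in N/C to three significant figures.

At angle θ the dipole field magnitude is E = (kp/r³)·√(1 + 3cos²θ).
kp/r³ = (8.99×10⁹)(8.15×10⁻¹³) / (1.30)³ = 0.003335 N/C.
√(1 + 3cos²14°) = √(1 + 3·0.9415) = √3.8244 ≈ 1.9556.
E ≈ 0.003335 × 1.956 = 0.006522 N/C.

E ≈ 0.00652 N/C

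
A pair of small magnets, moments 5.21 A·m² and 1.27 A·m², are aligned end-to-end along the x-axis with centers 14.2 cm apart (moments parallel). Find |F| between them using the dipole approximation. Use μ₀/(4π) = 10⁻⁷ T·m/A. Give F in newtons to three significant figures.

F ≈ 0.00976 N

On-axis B of dipole 1: B = (μ₀/4π)·2m₁/r³. Force on dipole 2: F = m₂·dB/dr.
dB/dr = −(μ₀/4π)·6m₁/r⁴, so |F| = (μ₀/4π)·6m₁m₂/r⁴.
F = 6(10⁻⁷)(5.21)(1.27)/(0.142)⁴ = 0.009764 N.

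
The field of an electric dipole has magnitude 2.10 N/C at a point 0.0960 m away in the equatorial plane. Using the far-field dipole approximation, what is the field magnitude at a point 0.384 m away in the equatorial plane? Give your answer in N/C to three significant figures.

Dipole fields scale as 1/r³ in the far field; the geometry is the same at both points.
E₂ = E₁ · (r₁/r₂)³ = 2.10 · (0.0960/0.384)³.
(r₁/r₂)³ = (0.25)³ = 0.01562.
E₂ ≈ 0.03281 N/C.

E ≈ 0.0328 N/C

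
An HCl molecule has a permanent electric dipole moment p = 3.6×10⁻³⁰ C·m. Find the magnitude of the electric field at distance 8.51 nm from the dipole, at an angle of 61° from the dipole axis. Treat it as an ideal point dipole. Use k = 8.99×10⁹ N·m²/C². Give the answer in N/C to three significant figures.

At angle θ the dipole field magnitude is E = (kp/r³)·√(1 + 3cos²θ).
kp/r³ = (8.99×10⁹)(3.60×10⁻³⁰) / (8.51×10⁻⁹)³ = 5.251×10⁴ N/C.
√(1 + 3cos²61°) = √(1 + 3·0.2350) = √1.7051 ≈ 1.3058.
E ≈ 5.251×10⁴ × 1.306 = 6.857×10⁴ N/C.

E ≈ 6.86×10⁴ N/C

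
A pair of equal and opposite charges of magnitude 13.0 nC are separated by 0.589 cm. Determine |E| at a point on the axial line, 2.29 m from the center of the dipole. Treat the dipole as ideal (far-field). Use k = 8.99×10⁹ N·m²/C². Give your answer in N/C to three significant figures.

E ≈ 0.115 N/C

Dipole moment p = qd = (1.30×10⁻⁸ C)(0.00589 m) = 7.657×10⁻¹¹ C·m.
On the dipole axis E = 2kp/r³.
E = 2·(8.99×10⁹)(7.657×10⁻¹¹) / (2.29)³ = 0.1146 N/C.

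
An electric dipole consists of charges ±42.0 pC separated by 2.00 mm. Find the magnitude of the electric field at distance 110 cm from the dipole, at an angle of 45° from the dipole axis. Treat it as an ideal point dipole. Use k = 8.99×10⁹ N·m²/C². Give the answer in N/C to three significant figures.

Dipole moment p = qd = (4.20×10⁻¹¹ C)(0.00200 m) = 8.40×10⁻¹⁴ C·m.
At angle θ the dipole field magnitude is E = (kp/r³)·√(1 + 3cos²θ).
kp/r³ = (8.99×10⁹)(8.40×10⁻¹⁴) / (1.10)³ = 5.674×10⁻⁴ N/C.
√(1 + 3cos²45°) = √(1 + 3·0.5000) = √2.5000 ≈ 1.5811.
E ≈ 5.674×10⁻⁴ × 1.581 = 8.971×10⁻⁴ N/C.

E ≈ 8.97×10⁻⁴ N/C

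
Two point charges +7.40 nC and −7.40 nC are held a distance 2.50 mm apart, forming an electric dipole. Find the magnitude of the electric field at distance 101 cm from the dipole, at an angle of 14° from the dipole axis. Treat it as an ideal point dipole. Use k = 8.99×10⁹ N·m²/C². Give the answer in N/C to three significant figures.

E ≈ 0.316 N/C

Dipole moment p = qd = (7.40×10⁻⁹ C)(0.00250 m) = 1.85×10⁻¹¹ C·m.
At angle θ the dipole field magnitude is E = (kp/r³)·√(1 + 3cos²θ).
kp/r³ = (8.99×10⁹)(1.85×10⁻¹¹) / (1.01)³ = 0.1614 N/C.
√(1 + 3cos²14°) = √(1 + 3·0.9415) = √3.8244 ≈ 1.9556.
E ≈ 0.1614 × 1.956 = 0.3157 N/C.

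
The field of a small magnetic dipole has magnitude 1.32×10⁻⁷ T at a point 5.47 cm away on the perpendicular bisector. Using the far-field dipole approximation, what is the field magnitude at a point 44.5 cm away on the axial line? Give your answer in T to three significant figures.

Dipole fields scale as 1/r³ in the far field.
The axial field is twice the equatorial field at the same r, so the geometry factor is 2/1.
B₂ = B₁ · (2/1) · (r₁/r₂)³ = 1.32×10⁻⁷ · 2 · (5.47/44.5)³.
(r₁/r₂)³ = (0.1229)³ = 0.001857.
B₂ ≈ 4.903×10⁻¹⁰ T.

B ≈ 4.90×10⁻¹⁰ T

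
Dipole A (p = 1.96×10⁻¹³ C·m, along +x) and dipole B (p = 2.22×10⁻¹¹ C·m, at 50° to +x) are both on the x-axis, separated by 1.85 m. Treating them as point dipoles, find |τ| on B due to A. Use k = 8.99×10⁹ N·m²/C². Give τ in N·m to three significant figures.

τ ≈ 9.47×10⁻¹⁵ N·m

The second dipole sits on the axis of the first, so the field there is axial: E₁ = 2kp₁/r³ along +x.
E₁ = 2(8.99×10⁹)(1.96×10⁻¹³)/(1.85)³ = 5.566×10⁻⁴ N/C.
Torque on the second dipole: τ = p₂ E₁ sinθ.
τ = (2.22×10⁻¹¹)(5.566×10⁻⁴)·sin50° = 9.465×10⁻¹⁵ N·m.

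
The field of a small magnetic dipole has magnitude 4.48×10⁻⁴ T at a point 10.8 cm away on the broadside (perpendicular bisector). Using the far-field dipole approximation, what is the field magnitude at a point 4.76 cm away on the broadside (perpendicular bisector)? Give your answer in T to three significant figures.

Dipole fields scale as 1/r³ in the far field; the geometry is the same at both points.
B₂ = B₁ · (r₁/r₂)³ = 4.48×10⁻⁴ · (10.8/4.76)³.
(r₁/r₂)³ = (2.269)³ = 11.68.
B₂ ≈ 0.005233 T.

B ≈ 0.00523 T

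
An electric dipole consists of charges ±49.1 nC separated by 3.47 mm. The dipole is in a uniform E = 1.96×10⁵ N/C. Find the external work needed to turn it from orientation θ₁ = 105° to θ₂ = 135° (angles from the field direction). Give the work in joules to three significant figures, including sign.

W ≈ 1.50×10⁻⁵ J

Dipole moment p = qd = (4.91×10⁻⁸ C)(0.00347 m) = 1.704×10⁻¹⁰ C·m.
W_ext = ΔU = U(θ₂) − U(θ₁) = −pE cosθ₂ − (−pE cosθ₁) = pE(cosθ₁ − cosθ₂).
W = (1.704×10⁻¹⁰)(1.96×10⁵)·(cos105° − cos135°) = (3.340×10⁻⁵)·(+0.4483) = 1.497×10⁻⁵ J.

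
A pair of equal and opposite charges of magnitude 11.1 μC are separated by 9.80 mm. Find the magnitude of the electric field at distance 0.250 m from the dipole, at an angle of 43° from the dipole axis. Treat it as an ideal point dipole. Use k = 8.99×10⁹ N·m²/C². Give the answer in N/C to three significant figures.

E ≈ 1.01×10⁵ N/C

Dipole moment p = qd = (1.11×10⁻⁵ C)(0.00980 m) = 1.088×10⁻⁷ C·m.
At angle θ the dipole field magnitude is E = (kp/r³)·√(1 + 3cos²θ).
kp/r³ = (8.99×10⁹)(1.088×10⁻⁷) / (0.250)³ = 6.260×10⁴ N/C.
√(1 + 3cos²43°) = √(1 + 3·0.5349) = √2.6046 ≈ 1.6139.
E ≈ 6.260×10⁴ × 1.614 = 1.010×10⁵ N/C.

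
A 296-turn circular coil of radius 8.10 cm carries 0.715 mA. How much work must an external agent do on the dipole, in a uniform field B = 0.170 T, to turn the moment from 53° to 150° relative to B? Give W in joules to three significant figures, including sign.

W ≈ 0.00109 J

m = NIA = NIπa² = 296·(7.15×10⁻⁴)·π·(0.0810)² = 0.004362 A·m².
W_ext = ΔU = −mB cosθ₂ + mB cosθ₁ = mB(cosθ₁ − cosθ₂).
W = (0.004362)(0.170)·(cos53° − cos150°) = (7.415×10⁻⁴)·(+1.4678) = 0.001088 J.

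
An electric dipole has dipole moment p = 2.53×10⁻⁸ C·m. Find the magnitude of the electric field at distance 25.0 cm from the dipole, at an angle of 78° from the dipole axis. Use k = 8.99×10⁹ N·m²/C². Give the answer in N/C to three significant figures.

At angle θ the dipole field magnitude is E = (kp/r³)·√(1 + 3cos²θ).
kp/r³ = (8.99×10⁹)(2.53×10⁻⁸) / (0.250)³ = 1.456×10⁴ N/C.
√(1 + 3cos²78°) = √(1 + 3·0.0432) = √1.1297 ≈ 1.0629.
E ≈ 1.456×10⁴ × 1.063 = 1.547×10⁴ N/C.

E ≈ 1.55×10⁴ N/C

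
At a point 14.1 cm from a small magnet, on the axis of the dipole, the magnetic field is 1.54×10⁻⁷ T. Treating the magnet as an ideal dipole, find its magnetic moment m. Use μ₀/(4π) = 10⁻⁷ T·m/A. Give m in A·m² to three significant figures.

m ≈ 0.00216 A·m²

On axis B = (μ₀/4π)·2m/r³, so m = Br³·4π/(μ₀·2).
m = (1.54×10⁻⁷)·(0.141)³ / (2·10⁻⁷) = 0.002158 A·m².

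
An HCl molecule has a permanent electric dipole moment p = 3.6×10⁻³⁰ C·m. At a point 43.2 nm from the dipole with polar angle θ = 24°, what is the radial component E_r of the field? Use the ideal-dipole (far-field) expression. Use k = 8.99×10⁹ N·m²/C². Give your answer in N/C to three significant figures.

For a dipole, E_r = (2kp cosθ)/r³.
kp/r³ = (8.99×10⁹)(3.60×10⁻³⁰)/(4.32×10⁻⁸)³ = 401.4 N/C.
E_r = 2·401.4·cos24° = 733.5 N/C.

E_r ≈ 733 N/C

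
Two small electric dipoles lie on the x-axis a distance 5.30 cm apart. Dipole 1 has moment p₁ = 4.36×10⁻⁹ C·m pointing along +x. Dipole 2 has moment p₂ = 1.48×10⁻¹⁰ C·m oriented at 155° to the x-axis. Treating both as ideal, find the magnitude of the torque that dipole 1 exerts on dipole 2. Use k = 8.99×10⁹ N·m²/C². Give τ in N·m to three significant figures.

τ ≈ 3.29×10⁻⁵ N·m

The second dipole sits on the axis of the first, so the field there is axial: E₁ = 2kp₁/r³ along +x.
E₁ = 2(8.99×10⁹)(4.36×10⁻⁹)/(0.0530)³ = 5.266×10⁵ N/C.
Torque on the second dipole: τ = p₂ E₁ sinθ.
τ = (1.48×10⁻¹⁰)(5.266×10⁵)·sin155° = 3.294×10⁻⁵ N·m.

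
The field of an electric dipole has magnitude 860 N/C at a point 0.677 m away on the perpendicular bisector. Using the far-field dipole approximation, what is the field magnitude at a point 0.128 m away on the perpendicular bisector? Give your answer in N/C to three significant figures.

E ≈ 1.27×10⁵ N/C

Dipole fields scale as 1/r³ in the far field; the geometry is the same at both points.
E₂ = E₁ · (r₁/r₂)³ = 860 · (0.677/0.128)³.
(r₁/r₂)³ = (5.289)³ = 148.
E₂ ≈ 1.272×10⁵ N/C.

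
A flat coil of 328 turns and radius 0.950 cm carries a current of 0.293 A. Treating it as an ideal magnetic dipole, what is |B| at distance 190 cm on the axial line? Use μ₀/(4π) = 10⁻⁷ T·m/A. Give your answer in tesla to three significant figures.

m = NIA = NIπa² = 328·(0.293)·π·(0.00950)² = 0.02725 A·m².
On axis B = (μ₀/4π)·2m/r³.
B = 2·(10⁻⁷)·(0.02725) / (1.90)³ = 7.946×10⁻¹⁰ T.

B ≈ 7.95×10⁻¹⁰ T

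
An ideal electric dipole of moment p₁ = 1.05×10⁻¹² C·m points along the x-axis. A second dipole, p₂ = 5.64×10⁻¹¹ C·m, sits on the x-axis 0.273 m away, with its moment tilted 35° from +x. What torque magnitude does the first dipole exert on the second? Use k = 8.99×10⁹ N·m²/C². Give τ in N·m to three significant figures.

τ ≈ 3.00×10⁻¹¹ N·m

The second dipole sits on the axis of the first, so the field there is axial: E₁ = 2kp₁/r³ along +x.
E₁ = 2(8.99×10⁹)(1.05×10⁻¹²)/(0.273)³ = 0.9279 N/C.
Torque on the second dipole: τ = p₂ E₁ sinθ.
τ = (5.64×10⁻¹¹)(0.9279)·sin35° = 3.002×10⁻¹¹ N·m.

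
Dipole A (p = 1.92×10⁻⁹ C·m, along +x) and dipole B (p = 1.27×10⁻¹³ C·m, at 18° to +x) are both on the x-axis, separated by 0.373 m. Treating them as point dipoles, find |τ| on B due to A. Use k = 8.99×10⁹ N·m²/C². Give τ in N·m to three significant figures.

The second dipole sits on the axis of the first, so the field there is axial: E₁ = 2kp₁/r³ along +x.
E₁ = 2(8.99×10⁹)(1.92×10⁻⁹)/(0.373)³ = 665.2 N/C.
Torque on the second dipole: τ = p₂ E₁ sinθ.
τ = (1.27×10⁻¹³)(665.2)·sin18° = 2.611×10⁻¹¹ N·m.

τ ≈ 2.61×10⁻¹¹ N·m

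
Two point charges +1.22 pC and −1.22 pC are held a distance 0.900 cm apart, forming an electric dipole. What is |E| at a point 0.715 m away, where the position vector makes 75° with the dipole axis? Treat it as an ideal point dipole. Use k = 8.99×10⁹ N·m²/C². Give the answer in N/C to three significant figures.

Dipole moment p = qd = (1.22×10⁻¹² C)(0.00900 m) = 1.098×10⁻¹⁴ C·m.
At angle θ the dipole field magnitude is E = (kp/r³)·√(1 + 3cos²θ).
kp/r³ = (8.99×10⁹)(1.098×10⁻¹⁴) / (0.715)³ = 2.700×10⁻⁴ N/C.
√(1 + 3cos²75°) = √(1 + 3·0.0670) = √1.2010 ≈ 1.0959.
E ≈ 2.700×10⁻⁴ × 1.096 = 2.959×10⁻⁴ N/C.

E ≈ 2.96×10⁻⁴ N/C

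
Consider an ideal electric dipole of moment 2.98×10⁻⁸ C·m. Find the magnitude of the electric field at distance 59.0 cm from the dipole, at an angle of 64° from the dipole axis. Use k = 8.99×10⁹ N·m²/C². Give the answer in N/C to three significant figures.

At angle θ the dipole field magnitude is E = (kp/r³)·√(1 + 3cos²θ).
kp/r³ = (8.99×10⁹)(2.98×10⁻⁸) / (0.590)³ = 1304 N/C.
√(1 + 3cos²64°) = √(1 + 3·0.1922) = √1.5765 ≈ 1.2556.
E ≈ 1304 × 1.256 = 1638 N/C.

E ≈ 1640 N/C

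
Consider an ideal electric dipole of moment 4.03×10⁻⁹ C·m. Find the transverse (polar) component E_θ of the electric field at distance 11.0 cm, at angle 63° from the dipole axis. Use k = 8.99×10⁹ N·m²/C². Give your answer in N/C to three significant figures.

For a dipole, E_θ = (kp sinθ)/r³.
kp/r³ = (8.99×10⁹)(4.03×10⁻⁹)/(0.110)³ = 2.722×10⁴ N/C.
E_θ = 2.722×10⁴·sin63° = 2.425×10⁴ N/C.

E_θ ≈ 2.43×10⁴ N/C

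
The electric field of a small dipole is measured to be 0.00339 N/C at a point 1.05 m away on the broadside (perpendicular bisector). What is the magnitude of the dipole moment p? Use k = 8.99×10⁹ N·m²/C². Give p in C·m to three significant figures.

In the equatorial plane E = kp/r³, so p = Er³/(k).
p = (0.00339)·(1.05)³ / (8.99×10⁹) = 4.365×10⁻¹³ C·m.

p ≈ 4.37×10⁻¹³ C·m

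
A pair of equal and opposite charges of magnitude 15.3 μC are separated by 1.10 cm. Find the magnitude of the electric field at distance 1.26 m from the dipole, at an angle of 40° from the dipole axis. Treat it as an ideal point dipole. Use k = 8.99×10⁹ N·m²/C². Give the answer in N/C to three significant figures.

Dipole moment p = qd = (1.53×10⁻⁵ C)(0.0110 m) = 1.683×10⁻⁷ C·m.
At angle θ the dipole field magnitude is E = (kp/r³)·√(1 + 3cos²θ).
kp/r³ = (8.99×10⁹)(1.683×10⁻⁷) / (1.26)³ = 756.4 N/C.
√(1 + 3cos²40°) = √(1 + 3·0.5868) = √2.7605 ≈ 1.6615.
E ≈ 756.4 × 1.661 = 1257 N/C.

E ≈ 1260 N/C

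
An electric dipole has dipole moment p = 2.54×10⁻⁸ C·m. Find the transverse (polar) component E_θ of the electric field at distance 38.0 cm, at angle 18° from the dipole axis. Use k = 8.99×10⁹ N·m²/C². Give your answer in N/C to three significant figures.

For a dipole, E_θ = (kp sinθ)/r³.
kp/r³ = (8.99×10⁹)(2.54×10⁻⁸)/(0.380)³ = 4161 N/C.
E_θ = 4161·sin18° = 1286 N/C.

E_θ ≈ 1290 N/C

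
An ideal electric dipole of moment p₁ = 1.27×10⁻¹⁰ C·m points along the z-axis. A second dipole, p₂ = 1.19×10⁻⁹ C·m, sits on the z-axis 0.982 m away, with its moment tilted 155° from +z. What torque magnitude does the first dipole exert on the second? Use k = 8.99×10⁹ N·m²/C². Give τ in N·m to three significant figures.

The second dipole sits on the axis of the first, so the field there is axial: E₁ = 2kp₁/r³ along +z.
E₁ = 2(8.99×10⁹)(1.27×10⁻¹⁰)/(0.982)³ = 2.411 N/C.
Torque on the second dipole: τ = p₂ E₁ sinθ.
τ = (1.19×10⁻⁹)(2.411)·sin155° = 1.213×10⁻⁹ N·m.

τ ≈ 1.21×10⁻⁹ N·m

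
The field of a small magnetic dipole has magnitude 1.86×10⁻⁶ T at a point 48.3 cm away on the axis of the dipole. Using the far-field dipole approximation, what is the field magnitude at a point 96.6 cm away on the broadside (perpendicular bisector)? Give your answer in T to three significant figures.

Dipole fields scale as 1/r³ in the far field.
The axial field is twice the equatorial field at the same r, so the geometry factor is 1/2.
B₂ = B₁ · (1/2) · (r₁/r₂)³ = 1.86×10⁻⁶ · 0.5 · (48.3/96.6)³.
(r₁/r₂)³ = (0.5)³ = 0.125.
B₂ ≈ 1.162×10⁻⁷ T.

B ≈ 1.16×10⁻⁷ T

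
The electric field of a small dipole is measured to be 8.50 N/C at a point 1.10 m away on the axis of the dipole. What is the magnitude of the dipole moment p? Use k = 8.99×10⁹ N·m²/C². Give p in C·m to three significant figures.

p ≈ 6.29×10⁻¹⁰ C·m

On axis E = 2kp/r³, so p = Er³/(2k).
p = (8.50)·(1.10)³ / (2·8.99×10⁹) = 6.292×10⁻¹⁰ C·m.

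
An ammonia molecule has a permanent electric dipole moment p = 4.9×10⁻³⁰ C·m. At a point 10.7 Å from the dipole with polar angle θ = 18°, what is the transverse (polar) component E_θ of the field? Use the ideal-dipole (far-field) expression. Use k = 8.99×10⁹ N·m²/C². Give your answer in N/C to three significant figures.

E_θ ≈ 1.11×10⁷ N/C

For a dipole, E_θ = (kp sinθ)/r³.
kp/r³ = (8.99×10⁹)(4.90×10⁻³⁰)/(1.07×10⁻⁹)³ = 3.596×10⁷ N/C.
E_θ = 3.596×10⁷·sin18° = 1.111×10⁷ N/C.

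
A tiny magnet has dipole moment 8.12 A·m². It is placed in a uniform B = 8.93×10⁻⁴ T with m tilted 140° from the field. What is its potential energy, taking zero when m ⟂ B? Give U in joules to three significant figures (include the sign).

U = −m·B = −mB cosθ.
U = −(8.12)(8.93×10⁻⁴)·cos140° = 0.005555 J.

U ≈ 0.00555 J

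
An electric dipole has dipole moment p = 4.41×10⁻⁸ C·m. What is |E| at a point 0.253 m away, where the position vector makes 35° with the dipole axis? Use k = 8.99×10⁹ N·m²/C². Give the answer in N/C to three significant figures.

At angle θ the dipole field magnitude is E = (kp/r³)·√(1 + 3cos²θ).
kp/r³ = (8.99×10⁹)(4.41×10⁻⁸) / (0.253)³ = 2.448×10⁴ N/C.
√(1 + 3cos²35°) = √(1 + 3·0.6710) = √3.0130 ≈ 1.7358.
E ≈ 2.448×10⁴ × 1.736 = 4.250×10⁴ N/C.

E ≈ 4.25×10⁴ N/C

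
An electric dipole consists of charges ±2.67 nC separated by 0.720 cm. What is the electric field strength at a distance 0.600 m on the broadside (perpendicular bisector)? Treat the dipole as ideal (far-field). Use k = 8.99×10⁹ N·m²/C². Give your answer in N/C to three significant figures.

Dipole moment p = qd = (2.67×10⁻⁹ C)(0.00720 m) = 1.922×10⁻¹¹ C·m.
In the equatorial plane E = kp/r³.
E = (8.99×10⁹)(1.922×10⁻¹¹) / (0.600)³ = 0.7999 N/C.

E ≈ 0.800 N/C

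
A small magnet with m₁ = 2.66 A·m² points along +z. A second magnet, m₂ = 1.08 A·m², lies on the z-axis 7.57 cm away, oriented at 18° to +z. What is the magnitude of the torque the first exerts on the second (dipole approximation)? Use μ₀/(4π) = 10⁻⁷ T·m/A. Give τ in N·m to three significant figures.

Dipole B is on the axis of dipole A, so B₁ there is axial: B₁ = (μ₀/4π)·2m₁/r³ along +z.
B₁ = 2(10⁻⁷)(2.66)/(0.0757)³ = 0.001226 T.
τ = m₂ B₁ sinθ.
τ = (1.08)(0.001226)·sin18° = 4.093×10⁻⁴ N·m.

τ ≈ 4.09×10⁻⁴ N·m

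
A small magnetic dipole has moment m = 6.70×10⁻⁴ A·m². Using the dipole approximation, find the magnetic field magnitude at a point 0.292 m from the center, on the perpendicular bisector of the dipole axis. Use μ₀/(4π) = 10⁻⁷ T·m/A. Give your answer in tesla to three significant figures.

B ≈ 2.69×10⁻⁹ T

In the equatorial plane B = (μ₀/4π)·m/r³ (half the axial value).
B = (10⁻⁷)·(6.70×10⁻⁴) / (0.292)³ = 2.691×10⁻⁹ T.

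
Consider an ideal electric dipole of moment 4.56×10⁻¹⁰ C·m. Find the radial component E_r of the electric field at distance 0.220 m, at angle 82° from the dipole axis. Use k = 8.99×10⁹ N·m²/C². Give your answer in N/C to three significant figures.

E_r ≈ 107 N/C

For a dipole, E_r = (2kp cosθ)/r³.
kp/r³ = (8.99×10⁹)(4.56×10⁻¹⁰)/(0.220)³ = 385.0 N/C.
E_r = 2·385.0·cos82° = 107.2 N/C.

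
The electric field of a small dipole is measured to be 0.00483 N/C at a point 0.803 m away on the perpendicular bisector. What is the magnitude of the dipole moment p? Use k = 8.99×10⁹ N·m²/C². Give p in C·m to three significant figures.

p ≈ 2.78×10⁻¹³ C·m

In the equatorial plane E = kp/r³, so p = Er³/(k).
p = (0.00483)·(0.803)³ / (8.99×10⁹) = 2.782×10⁻¹³ C·m.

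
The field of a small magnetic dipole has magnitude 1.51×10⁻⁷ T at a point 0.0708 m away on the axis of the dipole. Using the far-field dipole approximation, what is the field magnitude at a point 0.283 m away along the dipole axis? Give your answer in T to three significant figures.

Dipole fields scale as 1/r³ in the far field; the geometry is the same at both points.
B₂ = B₁ · (r₁/r₂)³ = 1.51×10⁻⁷ · (0.0708/0.283)³.
(r₁/r₂)³ = (0.2502)³ = 0.01566.
B₂ ≈ 2.364×10⁻⁹ T.

B ≈ 2.36×10⁻⁹ T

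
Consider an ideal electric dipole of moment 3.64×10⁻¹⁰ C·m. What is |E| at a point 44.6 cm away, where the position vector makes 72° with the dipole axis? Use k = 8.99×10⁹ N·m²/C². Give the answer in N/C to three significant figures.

At angle θ the dipole field magnitude is E = (kp/r³)·√(1 + 3cos²θ).
kp/r³ = (8.99×10⁹)(3.64×10⁻¹⁰) / (0.446)³ = 36.89 N/C.
√(1 + 3cos²72°) = √(1 + 3·0.0955) = √1.2865 ≈ 1.1342.
E ≈ 36.89 × 1.134 = 41.84 N/C.

E ≈ 41.8 N/C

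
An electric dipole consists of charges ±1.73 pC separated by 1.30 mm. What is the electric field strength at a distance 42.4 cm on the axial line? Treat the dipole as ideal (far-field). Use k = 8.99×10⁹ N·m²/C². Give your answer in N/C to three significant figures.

Dipole moment p = qd = (1.73×10⁻¹² C)(0.00130 m) = 2.249×10⁻¹⁵ C·m.
On the dipole axis E = 2kp/r³.
E = 2·(8.99×10⁹)(2.249×10⁻¹⁵) / (0.424)³ = 5.305×10⁻⁴ N/C.

E ≈ 5.30×10⁻⁴ N/C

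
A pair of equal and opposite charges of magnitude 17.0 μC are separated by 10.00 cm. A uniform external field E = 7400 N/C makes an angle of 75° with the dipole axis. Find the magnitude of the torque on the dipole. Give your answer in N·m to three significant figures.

Dipole moment p = qd = (1.70×10⁻⁵ C)(0.100 m) = 1.70×10⁻⁶ C·m.
Torque on an electric dipole: τ = pE sinθ.
τ = (1.70×10⁻⁶)(7400)·sin75° = 0.01215 N·m.

τ ≈ 0.0122 N·m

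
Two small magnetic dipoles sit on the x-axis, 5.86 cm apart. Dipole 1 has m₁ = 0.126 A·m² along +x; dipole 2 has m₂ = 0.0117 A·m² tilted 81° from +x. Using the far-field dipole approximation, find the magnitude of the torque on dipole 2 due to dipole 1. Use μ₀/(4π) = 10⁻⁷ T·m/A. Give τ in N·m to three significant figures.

Dipole B is on the axis of dipole A, so B₁ there is axial: B₁ = (μ₀/4π)·2m₁/r³ along +x.
B₁ = 2(10⁻⁷)(0.126)/(0.0586)³ = 1.252×10⁻⁴ T.
τ = m₂ B₁ sinθ.
τ = (0.0117)(1.252×10⁻⁴)·sin81° = 1.447×10⁻⁶ N·m.

τ ≈ 1.45×10⁻⁶ N·m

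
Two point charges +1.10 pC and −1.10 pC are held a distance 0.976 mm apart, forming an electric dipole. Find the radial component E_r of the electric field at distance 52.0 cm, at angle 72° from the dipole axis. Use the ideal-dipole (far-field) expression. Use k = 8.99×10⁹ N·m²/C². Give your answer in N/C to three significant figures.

Dipole moment p = qd = (1.10×10⁻¹² C)(9.76×10⁻⁴ m) = 1.074×10⁻¹⁵ C·m.
For a dipole, E_r = (2kp cosθ)/r³.
kp/r³ = (8.99×10⁹)(1.074×10⁻¹⁵)/(0.520)³ = 6.867×10⁻⁵ N/C.
E_r = 2·6.867×10⁻⁵·cos72° = 4.244×10⁻⁵ N/C.

E_r ≈ 4.24×10⁻⁵ N/C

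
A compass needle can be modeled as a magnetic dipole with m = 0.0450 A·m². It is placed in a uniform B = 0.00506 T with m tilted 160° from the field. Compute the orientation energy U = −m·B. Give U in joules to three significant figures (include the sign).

U = −m·B = −mB cosθ.
U = −(0.0450)(0.00506)·cos160° = 2.140×10⁻⁴ J.

U ≈ 2.14×10⁻⁴ J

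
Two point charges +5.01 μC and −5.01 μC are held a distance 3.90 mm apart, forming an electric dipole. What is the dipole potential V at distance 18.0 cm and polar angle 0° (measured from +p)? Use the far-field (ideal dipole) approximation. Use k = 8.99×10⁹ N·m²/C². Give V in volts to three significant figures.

Dipole moment p = qd = (5.01×10⁻⁶ C)(0.00390 m) = 1.954×10⁻⁸ C·m.
The dipole potential is V = kp cosθ / r².
V = (8.99×10⁹)(1.954×10⁻⁸)·cos0° / (0.180)² = 5422 V.

V ≈ 5420 V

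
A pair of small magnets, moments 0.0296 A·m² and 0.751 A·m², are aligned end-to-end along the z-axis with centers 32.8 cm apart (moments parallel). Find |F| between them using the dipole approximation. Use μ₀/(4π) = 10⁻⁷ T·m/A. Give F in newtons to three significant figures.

On-axis B of dipole 1: B = (μ₀/4π)·2m₁/r³. Force on dipole 2: F = m₂·dB/dr.
dB/dr = −(μ₀/4π)·6m₁/r⁴, so |F| = (μ₀/4π)·6m₁m₂/r⁴.
F = 6(10⁻⁷)(0.0296)(0.751)/(0.328)⁴ = 1.152×10⁻⁶ N.

F ≈ 1.15×10⁻⁶ N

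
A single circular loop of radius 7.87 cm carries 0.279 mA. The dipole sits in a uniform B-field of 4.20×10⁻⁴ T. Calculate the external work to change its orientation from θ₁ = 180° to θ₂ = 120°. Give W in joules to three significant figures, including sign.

W ≈ -1.14×10⁻⁹ J

Magnetic moment m = IA = Iπa² = (2.79×10⁻⁴)·π·(0.0787)² = 5.429×10⁻⁶ A·m².
W_ext = ΔU = −mB cosθ₂ + mB cosθ₁ = mB(cosθ₁ − cosθ₂).
W = (5.429×10⁻⁶)(4.20×10⁻⁴)·(cos180° − cos120°) = (2.280×10⁻⁹)·(-0.5000) = -1.140×10⁻⁹ J.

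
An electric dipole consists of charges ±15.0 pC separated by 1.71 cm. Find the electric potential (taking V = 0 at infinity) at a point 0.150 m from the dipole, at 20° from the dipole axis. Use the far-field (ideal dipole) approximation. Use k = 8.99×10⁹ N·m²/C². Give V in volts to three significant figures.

Dipole moment p = qd = (1.50×10⁻¹¹ C)(0.0171 m) = 2.565×10⁻¹³ C·m.
The dipole potential is V = kp cosθ / r².
V = (8.99×10⁹)(2.565×10⁻¹³)·cos20° / (0.150)² = 0.09631 V.

V ≈ 0.0963 V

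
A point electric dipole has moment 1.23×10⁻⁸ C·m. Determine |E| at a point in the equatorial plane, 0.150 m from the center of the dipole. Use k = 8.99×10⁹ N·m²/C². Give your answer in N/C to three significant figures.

E ≈ 3.28×10⁴ N/C

In the equatorial plane E = kp/r³.
E = (8.99×10⁹)(1.23×10⁻⁸) / (0.150)³ = 3.276×10⁴ N/C.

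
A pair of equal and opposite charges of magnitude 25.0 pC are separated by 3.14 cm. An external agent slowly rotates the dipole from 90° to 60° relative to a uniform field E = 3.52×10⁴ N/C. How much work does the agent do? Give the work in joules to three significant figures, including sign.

Dipole moment p = qd = (2.50×10⁻¹¹ C)(0.0314 m) = 7.85×10⁻¹³ C·m.
W_ext = ΔU = U(θ₂) − U(θ₁) = −pE cosθ₂ − (−pE cosθ₁) = pE(cosθ₁ − cosθ₂).
W = (7.85×10⁻¹³)(3.52×10⁴)·(cos90° − cos60°) = (2.763×10⁻⁸)·(-0.5000) = -1.382×10⁻⁸ J.

W ≈ -1.38×10⁻⁸ J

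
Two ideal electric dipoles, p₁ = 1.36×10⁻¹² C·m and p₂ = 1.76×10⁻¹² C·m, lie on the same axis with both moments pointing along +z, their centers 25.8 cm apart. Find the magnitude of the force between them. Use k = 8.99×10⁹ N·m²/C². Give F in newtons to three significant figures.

On-axis field of dipole 1 at distance r: E = 2kp₁/r³. Force on dipole 2 is F = p₂·dE/dr (gradient along axis).
dE/dr = −6kp₁/r⁴, so |F| = 6kp₁p₂/r⁴ (attractive for aligned moments).
F = 6(8.99×10⁹)(1.36×10⁻¹²)(1.76×10⁻¹²)/(0.258)⁴ = 2.914×10⁻¹¹ N.

F ≈ 2.91×10⁻¹¹ N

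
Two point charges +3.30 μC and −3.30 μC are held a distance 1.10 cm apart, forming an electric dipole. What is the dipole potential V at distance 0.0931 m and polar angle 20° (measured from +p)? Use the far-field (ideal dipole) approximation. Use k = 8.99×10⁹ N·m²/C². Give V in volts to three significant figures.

V ≈ 3.54×10⁴ V

Dipole moment p = qd = (3.30×10⁻⁶ C)(0.0110 m) = 3.63×10⁻⁸ C·m.
The dipole potential is V = kp cosθ / r².
V = (8.99×10⁹)(3.63×10⁻⁸)·cos20° / (0.0931)² = 3.538×10⁴ V.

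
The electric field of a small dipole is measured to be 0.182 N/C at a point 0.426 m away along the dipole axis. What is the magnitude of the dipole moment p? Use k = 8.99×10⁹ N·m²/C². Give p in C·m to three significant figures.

p ≈ 7.83×10⁻¹³ C·m

On axis E = 2kp/r³, so p = Er³/(2k).
p = (0.182)·(0.426)³ / (2·8.99×10⁹) = 7.825×10⁻¹³ C·m.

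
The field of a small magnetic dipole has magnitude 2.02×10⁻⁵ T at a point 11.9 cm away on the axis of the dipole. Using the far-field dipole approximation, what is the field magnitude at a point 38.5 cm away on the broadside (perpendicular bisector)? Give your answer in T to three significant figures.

B ≈ 2.98×10⁻⁷ T

Dipole fields scale as 1/r³ in the far field.
The axial field is twice the equatorial field at the same r, so the geometry factor is 1/2.
B₂ = B₁ · (1/2) · (r₁/r₂)³ = 2.02×10⁻⁵ · 0.5 · (11.9/38.5)³.
(r₁/r₂)³ = (0.3091)³ = 0.02953.
B₂ ≈ 2.982×10⁻⁷ T.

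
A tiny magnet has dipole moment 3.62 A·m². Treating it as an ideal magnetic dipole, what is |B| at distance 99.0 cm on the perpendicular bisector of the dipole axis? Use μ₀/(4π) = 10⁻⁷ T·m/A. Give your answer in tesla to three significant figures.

In the equatorial plane B = (μ₀/4π)·m/r³ (half the axial value).
B = (10⁻⁷)·(3.62) / (0.990)³ = 3.731×10⁻⁷ T.

B ≈ 3.73×10⁻⁷ T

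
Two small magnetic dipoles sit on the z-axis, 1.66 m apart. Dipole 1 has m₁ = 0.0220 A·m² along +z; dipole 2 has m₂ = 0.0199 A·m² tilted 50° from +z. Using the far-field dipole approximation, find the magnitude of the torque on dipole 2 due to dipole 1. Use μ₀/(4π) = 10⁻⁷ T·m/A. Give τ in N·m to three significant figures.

τ ≈ 1.47×10⁻¹¹ N·m

Dipole B is on the axis of dipole A, so B₁ there is axial: B₁ = (μ₀/4π)·2m₁/r³ along +z.
B₁ = 2(10⁻⁷)(0.0220)/(1.66)³ = 9.619×10⁻¹⁰ T.
τ = m₂ B₁ sinθ.
τ = (0.0199)(9.619×10⁻¹⁰)·sin50° = 1.466×10⁻¹¹ N·m.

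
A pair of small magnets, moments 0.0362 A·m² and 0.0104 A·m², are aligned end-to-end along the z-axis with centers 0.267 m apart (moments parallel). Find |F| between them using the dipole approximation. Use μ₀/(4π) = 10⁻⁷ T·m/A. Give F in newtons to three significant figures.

F ≈ 4.44×10⁻⁸ N

On-axis B of dipole 1: B = (μ₀/4π)·2m₁/r³. Force on dipole 2: F = m₂·dB/dr.
dB/dr = −(μ₀/4π)·6m₁/r⁴, so |F| = (μ₀/4π)·6m₁m₂/r⁴.
F = 6(10⁻⁷)(0.0362)(0.0104)/(0.267)⁴ = 4.445×10⁻⁸ N.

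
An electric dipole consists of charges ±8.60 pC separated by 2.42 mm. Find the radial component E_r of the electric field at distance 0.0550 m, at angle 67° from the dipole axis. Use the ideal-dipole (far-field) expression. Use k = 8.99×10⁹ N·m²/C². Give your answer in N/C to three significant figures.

Dipole moment p = qd = (8.60×10⁻¹² C)(0.00242 m) = 2.081×10⁻¹⁴ C·m.
For a dipole, E_r = (2kp cosθ)/r³.
kp/r³ = (8.99×10⁹)(2.081×10⁻¹⁴)/(0.0550)³ = 1.124 N/C.
E_r = 2·1.124·cos67° = 0.8787 N/C.

E_r ≈ 0.879 N/C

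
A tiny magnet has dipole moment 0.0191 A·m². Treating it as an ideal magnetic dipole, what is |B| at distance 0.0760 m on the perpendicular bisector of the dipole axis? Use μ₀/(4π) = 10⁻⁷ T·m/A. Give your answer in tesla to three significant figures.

B ≈ 4.35×10⁻⁶ T

In the equatorial plane B = (μ₀/4π)·m/r³ (half the axial value).
B = (10⁻⁷)·(0.0191) / (0.0760)³ = 4.351×10⁻⁶ T.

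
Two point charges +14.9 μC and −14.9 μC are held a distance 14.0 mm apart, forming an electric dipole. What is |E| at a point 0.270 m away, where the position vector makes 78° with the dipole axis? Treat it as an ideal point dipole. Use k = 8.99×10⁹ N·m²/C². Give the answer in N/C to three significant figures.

Dipole moment p = qd = (1.49×10⁻⁵ C)(0.0140 m) = 2.086×10⁻⁷ C·m.
At angle θ the dipole field magnitude is E = (kp/r³)·√(1 + 3cos²θ).
kp/r³ = (8.99×10⁹)(2.086×10⁻⁷) / (0.270)³ = 9.528×10⁴ N/C.
√(1 + 3cos²78°) = √(1 + 3·0.0432) = √1.1297 ≈ 1.0629.
E ≈ 9.528×10⁴ × 1.063 = 1.013×10⁵ N/C.

E ≈ 1.01×10⁵ N/C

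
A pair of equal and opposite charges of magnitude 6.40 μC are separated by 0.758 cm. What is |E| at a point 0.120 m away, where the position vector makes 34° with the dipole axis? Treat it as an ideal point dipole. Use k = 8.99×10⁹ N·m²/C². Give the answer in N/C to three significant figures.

E ≈ 4.42×10⁵ N/C

Dipole moment p = qd = (6.40×10⁻⁶ C)(0.00758 m) = 4.851×10⁻⁸ C·m.
At angle θ the dipole field magnitude is E = (kp/r³)·√(1 + 3cos²θ).
kp/r³ = (8.99×10⁹)(4.851×10⁻⁸) / (0.120)³ = 2.524×10⁵ N/C.
√(1 + 3cos²34°) = √(1 + 3·0.6873) = √3.0619 ≈ 1.7498.
E ≈ 2.524×10⁵ × 1.750 = 4.416×10⁵ N/C.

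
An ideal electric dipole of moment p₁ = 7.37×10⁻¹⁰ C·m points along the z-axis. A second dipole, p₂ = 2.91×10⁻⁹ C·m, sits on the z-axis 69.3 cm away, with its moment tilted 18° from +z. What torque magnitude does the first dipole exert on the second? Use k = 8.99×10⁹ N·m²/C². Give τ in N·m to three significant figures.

The second dipole sits on the axis of the first, so the field there is axial: E₁ = 2kp₁/r³ along +z.
E₁ = 2(8.99×10⁹)(7.37×10⁻¹⁰)/(0.693)³ = 39.82 N/C.
Torque on the second dipole: τ = p₂ E₁ sinθ.
τ = (2.91×10⁻⁹)(39.82)·sin18° = 3.580×10⁻⁸ N·m.

τ ≈ 3.58×10⁻⁸ N·m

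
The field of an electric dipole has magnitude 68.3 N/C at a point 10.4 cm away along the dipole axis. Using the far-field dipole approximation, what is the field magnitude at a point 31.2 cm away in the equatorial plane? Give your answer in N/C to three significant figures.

E ≈ 1.26 N/C

Dipole fields scale as 1/r³ in the far field.
The axial field is twice the equatorial field at the same r, so the geometry factor is 1/2.
E₂ = E₁ · (1/2) · (r₁/r₂)³ = 68.3 · 0.5 · (10.4/31.2)³.
(r₁/r₂)³ = (0.3333)³ = 0.03704.
E₂ ≈ 1.265 N/C.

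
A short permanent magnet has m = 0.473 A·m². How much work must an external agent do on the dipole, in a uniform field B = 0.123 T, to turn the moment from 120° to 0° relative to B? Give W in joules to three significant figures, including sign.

W ≈ -0.0873 J

W_ext = ΔU = −mB cosθ₂ + mB cosθ₁ = mB(cosθ₁ − cosθ₂).
W = (0.473)(0.123)·(cos120° − cos0°) = (0.05818)·(-1.5000) = -0.08727 J.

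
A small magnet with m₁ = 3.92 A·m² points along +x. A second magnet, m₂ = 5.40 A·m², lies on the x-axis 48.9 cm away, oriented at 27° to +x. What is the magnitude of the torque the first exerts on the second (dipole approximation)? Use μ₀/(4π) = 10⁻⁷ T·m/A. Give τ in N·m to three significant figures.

τ ≈ 1.64×10⁻⁵ N·m

Dipole B is on the axis of dipole A, so B₁ there is axial: B₁ = (μ₀/4π)·2m₁/r³ along +x.
B₁ = 2(10⁻⁷)(3.92)/(0.489)³ = 6.705×10⁻⁶ T.
τ = m₂ B₁ sinθ.
τ = (5.40)(6.705×10⁻⁶)·sin27° = 1.644×10⁻⁵ N·m.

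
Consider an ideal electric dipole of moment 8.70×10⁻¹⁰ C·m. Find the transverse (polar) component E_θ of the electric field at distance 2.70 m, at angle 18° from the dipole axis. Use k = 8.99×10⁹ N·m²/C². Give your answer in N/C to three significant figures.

E_θ ≈ 0.123 N/C

For a dipole, E_θ = (kp sinθ)/r³.
kp/r³ = (8.99×10⁹)(8.70×10⁻¹⁰)/(2.70)³ = 0.3974 N/C.
E_θ = 0.3974·sin18° = 0.1228 N/C.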